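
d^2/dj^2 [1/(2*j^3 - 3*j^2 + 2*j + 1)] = 2*(3*(1 - 2*j)*(2*j^3 - 3*j^2 + 2*j + 1) + 4*(3*j^2 - 3*j + 1)^2)/(2*j^3 - 3*j^2 + 2*j + 1)^3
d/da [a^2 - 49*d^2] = 2*a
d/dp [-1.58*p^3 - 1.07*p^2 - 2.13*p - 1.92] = -4.74*p^2 - 2.14*p - 2.13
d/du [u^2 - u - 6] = 2*u - 1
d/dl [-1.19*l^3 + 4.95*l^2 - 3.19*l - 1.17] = -3.57*l^2 + 9.9*l - 3.19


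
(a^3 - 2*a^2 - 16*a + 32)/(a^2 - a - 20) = (a^2 - 6*a + 8)/(a - 5)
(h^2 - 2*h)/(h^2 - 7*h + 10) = h/(h - 5)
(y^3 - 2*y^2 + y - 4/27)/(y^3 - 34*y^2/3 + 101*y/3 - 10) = (9*y^2 - 15*y + 4)/(9*(y^2 - 11*y + 30))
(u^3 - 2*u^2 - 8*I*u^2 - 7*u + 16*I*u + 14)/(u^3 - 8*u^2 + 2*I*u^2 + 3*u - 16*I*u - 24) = (u^2 - u*(2 + 7*I) + 14*I)/(u^2 + u*(-8 + 3*I) - 24*I)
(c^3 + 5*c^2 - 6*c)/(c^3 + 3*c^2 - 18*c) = (c - 1)/(c - 3)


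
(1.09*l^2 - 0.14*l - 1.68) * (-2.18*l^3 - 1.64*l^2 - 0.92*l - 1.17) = -2.3762*l^5 - 1.4824*l^4 + 2.8892*l^3 + 1.6087*l^2 + 1.7094*l + 1.9656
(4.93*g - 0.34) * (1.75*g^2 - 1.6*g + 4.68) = 8.6275*g^3 - 8.483*g^2 + 23.6164*g - 1.5912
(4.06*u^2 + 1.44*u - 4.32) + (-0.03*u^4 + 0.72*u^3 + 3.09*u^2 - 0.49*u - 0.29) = -0.03*u^4 + 0.72*u^3 + 7.15*u^2 + 0.95*u - 4.61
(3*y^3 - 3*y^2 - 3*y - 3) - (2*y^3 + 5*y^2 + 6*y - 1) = y^3 - 8*y^2 - 9*y - 2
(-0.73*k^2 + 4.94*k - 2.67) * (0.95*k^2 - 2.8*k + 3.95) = -0.6935*k^4 + 6.737*k^3 - 19.252*k^2 + 26.989*k - 10.5465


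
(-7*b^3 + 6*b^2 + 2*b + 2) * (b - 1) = -7*b^4 + 13*b^3 - 4*b^2 - 2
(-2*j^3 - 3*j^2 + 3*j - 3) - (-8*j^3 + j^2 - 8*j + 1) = 6*j^3 - 4*j^2 + 11*j - 4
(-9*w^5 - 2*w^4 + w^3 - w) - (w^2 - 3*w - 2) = -9*w^5 - 2*w^4 + w^3 - w^2 + 2*w + 2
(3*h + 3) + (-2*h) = h + 3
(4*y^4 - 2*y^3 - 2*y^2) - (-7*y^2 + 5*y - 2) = 4*y^4 - 2*y^3 + 5*y^2 - 5*y + 2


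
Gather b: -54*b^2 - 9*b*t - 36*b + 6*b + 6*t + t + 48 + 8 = -54*b^2 + b*(-9*t - 30) + 7*t + 56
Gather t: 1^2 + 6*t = 6*t + 1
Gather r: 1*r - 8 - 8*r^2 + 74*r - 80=-8*r^2 + 75*r - 88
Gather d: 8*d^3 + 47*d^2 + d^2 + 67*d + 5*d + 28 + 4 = 8*d^3 + 48*d^2 + 72*d + 32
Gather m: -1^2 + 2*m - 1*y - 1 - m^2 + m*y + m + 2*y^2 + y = -m^2 + m*(y + 3) + 2*y^2 - 2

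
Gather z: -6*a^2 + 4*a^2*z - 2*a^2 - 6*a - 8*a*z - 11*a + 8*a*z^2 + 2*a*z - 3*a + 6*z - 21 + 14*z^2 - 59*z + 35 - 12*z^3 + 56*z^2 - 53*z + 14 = -8*a^2 - 20*a - 12*z^3 + z^2*(8*a + 70) + z*(4*a^2 - 6*a - 106) + 28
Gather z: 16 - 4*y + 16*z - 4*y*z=-4*y + z*(16 - 4*y) + 16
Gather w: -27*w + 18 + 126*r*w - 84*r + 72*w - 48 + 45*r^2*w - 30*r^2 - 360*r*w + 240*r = -30*r^2 + 156*r + w*(45*r^2 - 234*r + 45) - 30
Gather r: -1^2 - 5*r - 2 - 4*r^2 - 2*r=-4*r^2 - 7*r - 3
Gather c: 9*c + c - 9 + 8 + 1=10*c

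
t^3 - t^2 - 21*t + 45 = (t - 3)^2*(t + 5)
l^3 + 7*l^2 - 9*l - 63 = (l - 3)*(l + 3)*(l + 7)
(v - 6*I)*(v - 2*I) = v^2 - 8*I*v - 12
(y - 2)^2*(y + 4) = y^3 - 12*y + 16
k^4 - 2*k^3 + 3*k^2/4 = k^2*(k - 3/2)*(k - 1/2)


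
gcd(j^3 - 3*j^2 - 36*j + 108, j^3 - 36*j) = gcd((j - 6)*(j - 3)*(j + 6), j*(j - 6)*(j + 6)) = j^2 - 36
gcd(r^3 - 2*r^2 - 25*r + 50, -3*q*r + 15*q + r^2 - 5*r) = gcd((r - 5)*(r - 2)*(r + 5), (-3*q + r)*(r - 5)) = r - 5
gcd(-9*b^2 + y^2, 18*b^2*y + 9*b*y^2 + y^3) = 3*b + y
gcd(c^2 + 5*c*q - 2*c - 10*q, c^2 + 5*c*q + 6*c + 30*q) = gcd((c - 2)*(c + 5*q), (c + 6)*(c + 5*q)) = c + 5*q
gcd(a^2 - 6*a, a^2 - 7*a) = a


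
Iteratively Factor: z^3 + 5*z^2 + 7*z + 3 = (z + 3)*(z^2 + 2*z + 1) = (z + 1)*(z + 3)*(z + 1)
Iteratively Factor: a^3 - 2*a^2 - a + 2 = (a - 1)*(a^2 - a - 2) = (a - 2)*(a - 1)*(a + 1)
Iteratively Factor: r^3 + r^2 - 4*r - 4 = (r - 2)*(r^2 + 3*r + 2) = (r - 2)*(r + 1)*(r + 2)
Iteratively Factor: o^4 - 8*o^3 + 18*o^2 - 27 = (o - 3)*(o^3 - 5*o^2 + 3*o + 9) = (o - 3)^2*(o^2 - 2*o - 3) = (o - 3)^2*(o + 1)*(o - 3)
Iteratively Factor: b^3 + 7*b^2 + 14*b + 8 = (b + 1)*(b^2 + 6*b + 8) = (b + 1)*(b + 2)*(b + 4)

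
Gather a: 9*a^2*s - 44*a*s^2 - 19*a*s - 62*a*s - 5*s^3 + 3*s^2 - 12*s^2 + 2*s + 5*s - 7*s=9*a^2*s + a*(-44*s^2 - 81*s) - 5*s^3 - 9*s^2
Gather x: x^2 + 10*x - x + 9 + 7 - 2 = x^2 + 9*x + 14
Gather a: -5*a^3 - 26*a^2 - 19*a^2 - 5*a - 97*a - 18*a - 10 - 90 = -5*a^3 - 45*a^2 - 120*a - 100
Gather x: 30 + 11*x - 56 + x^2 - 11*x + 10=x^2 - 16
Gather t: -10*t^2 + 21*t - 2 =-10*t^2 + 21*t - 2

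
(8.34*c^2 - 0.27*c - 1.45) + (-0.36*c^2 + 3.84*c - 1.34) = 7.98*c^2 + 3.57*c - 2.79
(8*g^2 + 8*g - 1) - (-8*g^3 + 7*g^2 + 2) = 8*g^3 + g^2 + 8*g - 3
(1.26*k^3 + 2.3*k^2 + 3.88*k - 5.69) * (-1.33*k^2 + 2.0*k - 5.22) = -1.6758*k^5 - 0.539*k^4 - 7.1376*k^3 + 3.3217*k^2 - 31.6336*k + 29.7018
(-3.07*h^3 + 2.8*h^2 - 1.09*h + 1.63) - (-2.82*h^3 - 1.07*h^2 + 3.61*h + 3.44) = -0.25*h^3 + 3.87*h^2 - 4.7*h - 1.81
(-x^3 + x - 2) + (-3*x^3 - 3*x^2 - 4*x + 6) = -4*x^3 - 3*x^2 - 3*x + 4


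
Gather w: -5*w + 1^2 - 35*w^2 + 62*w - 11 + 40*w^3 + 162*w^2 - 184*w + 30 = 40*w^3 + 127*w^2 - 127*w + 20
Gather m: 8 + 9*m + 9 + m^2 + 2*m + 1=m^2 + 11*m + 18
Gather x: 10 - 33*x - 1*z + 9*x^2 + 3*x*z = 9*x^2 + x*(3*z - 33) - z + 10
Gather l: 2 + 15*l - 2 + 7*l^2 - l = 7*l^2 + 14*l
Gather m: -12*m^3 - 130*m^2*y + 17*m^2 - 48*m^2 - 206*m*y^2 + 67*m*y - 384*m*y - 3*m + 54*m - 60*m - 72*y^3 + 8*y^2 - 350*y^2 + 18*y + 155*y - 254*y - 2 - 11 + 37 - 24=-12*m^3 + m^2*(-130*y - 31) + m*(-206*y^2 - 317*y - 9) - 72*y^3 - 342*y^2 - 81*y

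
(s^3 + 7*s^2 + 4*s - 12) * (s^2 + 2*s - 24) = s^5 + 9*s^4 - 6*s^3 - 172*s^2 - 120*s + 288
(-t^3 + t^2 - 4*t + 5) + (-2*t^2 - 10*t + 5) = -t^3 - t^2 - 14*t + 10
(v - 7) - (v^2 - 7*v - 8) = -v^2 + 8*v + 1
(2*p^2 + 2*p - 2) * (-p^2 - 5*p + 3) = -2*p^4 - 12*p^3 - 2*p^2 + 16*p - 6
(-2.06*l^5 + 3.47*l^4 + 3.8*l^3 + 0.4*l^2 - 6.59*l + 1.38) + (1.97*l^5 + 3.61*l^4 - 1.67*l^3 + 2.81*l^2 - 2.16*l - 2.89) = -0.0900000000000001*l^5 + 7.08*l^4 + 2.13*l^3 + 3.21*l^2 - 8.75*l - 1.51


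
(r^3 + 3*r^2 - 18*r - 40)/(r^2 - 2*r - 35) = (r^2 - 2*r - 8)/(r - 7)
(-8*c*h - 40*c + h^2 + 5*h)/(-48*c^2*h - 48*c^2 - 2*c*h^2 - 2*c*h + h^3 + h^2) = (h + 5)/(6*c*h + 6*c + h^2 + h)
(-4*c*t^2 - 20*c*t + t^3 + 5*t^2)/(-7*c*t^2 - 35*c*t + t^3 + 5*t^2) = (-4*c + t)/(-7*c + t)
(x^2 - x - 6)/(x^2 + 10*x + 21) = (x^2 - x - 6)/(x^2 + 10*x + 21)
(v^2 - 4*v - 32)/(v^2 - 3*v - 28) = (v - 8)/(v - 7)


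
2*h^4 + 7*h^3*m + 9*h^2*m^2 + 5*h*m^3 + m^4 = (h + m)^3*(2*h + m)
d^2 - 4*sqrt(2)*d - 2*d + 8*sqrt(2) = (d - 2)*(d - 4*sqrt(2))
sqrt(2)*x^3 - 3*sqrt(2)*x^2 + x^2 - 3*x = x*(x - 3)*(sqrt(2)*x + 1)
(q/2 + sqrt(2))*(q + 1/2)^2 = q^3/2 + q^2/2 + sqrt(2)*q^2 + q/8 + sqrt(2)*q + sqrt(2)/4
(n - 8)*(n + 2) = n^2 - 6*n - 16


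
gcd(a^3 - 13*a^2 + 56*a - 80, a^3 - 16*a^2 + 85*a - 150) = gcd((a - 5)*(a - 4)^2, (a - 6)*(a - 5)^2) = a - 5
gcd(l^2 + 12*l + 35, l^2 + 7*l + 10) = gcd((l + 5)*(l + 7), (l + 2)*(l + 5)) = l + 5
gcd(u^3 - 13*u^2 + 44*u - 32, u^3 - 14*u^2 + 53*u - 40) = u^2 - 9*u + 8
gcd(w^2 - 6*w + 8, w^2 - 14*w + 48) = 1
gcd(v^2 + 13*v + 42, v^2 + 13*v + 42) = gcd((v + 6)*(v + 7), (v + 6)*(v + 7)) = v^2 + 13*v + 42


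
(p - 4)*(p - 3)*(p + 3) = p^3 - 4*p^2 - 9*p + 36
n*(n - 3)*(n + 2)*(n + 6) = n^4 + 5*n^3 - 12*n^2 - 36*n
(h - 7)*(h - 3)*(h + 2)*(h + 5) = h^4 - 3*h^3 - 39*h^2 + 47*h + 210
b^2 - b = b*(b - 1)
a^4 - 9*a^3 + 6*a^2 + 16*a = a*(a - 8)*(a - 2)*(a + 1)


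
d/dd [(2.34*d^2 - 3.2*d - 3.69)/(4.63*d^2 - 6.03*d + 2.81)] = (0.705799999999996*d^2 + 47.3202*d - 31.2427)/(21.4369*d^4 - 55.8378*d^3 + 62.3815*d^2 - 33.8886*d + 7.8961)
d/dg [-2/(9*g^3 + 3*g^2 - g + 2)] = 2*(27*g^2 + 6*g - 1)/(9*g^3 + 3*g^2 - g + 2)^2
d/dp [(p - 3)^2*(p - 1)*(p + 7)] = 4*p^3 - 68*p + 96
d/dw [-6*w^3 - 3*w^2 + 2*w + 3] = -18*w^2 - 6*w + 2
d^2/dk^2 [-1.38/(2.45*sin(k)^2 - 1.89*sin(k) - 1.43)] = (-33.1338*sin(k)^4 + 19.17027*sin(k)^3 + 25.431882*sin(k)^2 - 34.610814*sin(k) + 19.528656)/(-2.45*sin(k)^2 + 1.89*sin(k) + 1.43)^3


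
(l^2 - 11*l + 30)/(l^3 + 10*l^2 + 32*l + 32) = (l^2 - 11*l + 30)/(l^3 + 10*l^2 + 32*l + 32)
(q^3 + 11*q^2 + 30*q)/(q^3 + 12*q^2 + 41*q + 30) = q/(q + 1)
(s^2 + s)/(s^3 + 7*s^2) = (s + 1)/(s*(s + 7))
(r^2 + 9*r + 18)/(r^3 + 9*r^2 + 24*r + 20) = (r^2 + 9*r + 18)/(r^3 + 9*r^2 + 24*r + 20)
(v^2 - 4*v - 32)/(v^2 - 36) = (v^2 - 4*v - 32)/(v^2 - 36)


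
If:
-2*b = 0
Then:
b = 0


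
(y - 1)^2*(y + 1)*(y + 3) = y^4 + 2*y^3 - 4*y^2 - 2*y + 3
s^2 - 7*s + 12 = (s - 4)*(s - 3)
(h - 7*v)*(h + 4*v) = h^2 - 3*h*v - 28*v^2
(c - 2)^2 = c^2 - 4*c + 4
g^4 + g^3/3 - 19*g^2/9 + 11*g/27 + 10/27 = (g - 1)*(g - 2/3)*(g + 1/3)*(g + 5/3)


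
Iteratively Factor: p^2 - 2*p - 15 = (p - 5)*(p + 3)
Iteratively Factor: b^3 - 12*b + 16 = (b + 4)*(b^2 - 4*b + 4) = (b - 2)*(b + 4)*(b - 2)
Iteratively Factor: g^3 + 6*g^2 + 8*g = (g + 4)*(g^2 + 2*g) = (g + 2)*(g + 4)*(g)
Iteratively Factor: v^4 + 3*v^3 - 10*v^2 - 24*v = (v)*(v^3 + 3*v^2 - 10*v - 24) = v*(v - 3)*(v^2 + 6*v + 8) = v*(v - 3)*(v + 4)*(v + 2)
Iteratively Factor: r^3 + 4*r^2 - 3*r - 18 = (r + 3)*(r^2 + r - 6) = (r - 2)*(r + 3)*(r + 3)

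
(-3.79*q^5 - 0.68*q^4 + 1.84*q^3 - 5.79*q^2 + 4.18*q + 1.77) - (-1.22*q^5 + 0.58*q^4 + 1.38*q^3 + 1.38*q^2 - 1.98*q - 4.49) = -2.57*q^5 - 1.26*q^4 + 0.46*q^3 - 7.17*q^2 + 6.16*q + 6.26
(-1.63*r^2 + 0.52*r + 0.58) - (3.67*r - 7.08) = -1.63*r^2 - 3.15*r + 7.66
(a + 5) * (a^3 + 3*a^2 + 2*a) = a^4 + 8*a^3 + 17*a^2 + 10*a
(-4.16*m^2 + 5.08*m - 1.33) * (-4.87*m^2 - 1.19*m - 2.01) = 20.2592*m^4 - 19.7892*m^3 + 8.7935*m^2 - 8.6281*m + 2.6733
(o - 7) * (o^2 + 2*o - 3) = o^3 - 5*o^2 - 17*o + 21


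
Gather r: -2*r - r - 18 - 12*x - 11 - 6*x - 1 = -3*r - 18*x - 30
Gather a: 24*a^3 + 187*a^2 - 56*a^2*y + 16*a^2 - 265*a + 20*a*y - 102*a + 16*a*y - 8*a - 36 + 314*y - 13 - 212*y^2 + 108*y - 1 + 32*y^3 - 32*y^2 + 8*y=24*a^3 + a^2*(203 - 56*y) + a*(36*y - 375) + 32*y^3 - 244*y^2 + 430*y - 50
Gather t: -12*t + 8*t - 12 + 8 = -4*t - 4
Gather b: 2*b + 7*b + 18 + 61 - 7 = 9*b + 72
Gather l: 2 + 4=6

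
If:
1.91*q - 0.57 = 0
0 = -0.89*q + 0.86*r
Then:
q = 0.30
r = 0.31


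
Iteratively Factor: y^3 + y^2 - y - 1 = (y + 1)*(y^2 - 1) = (y + 1)^2*(y - 1)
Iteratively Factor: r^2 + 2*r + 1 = (r + 1)*(r + 1)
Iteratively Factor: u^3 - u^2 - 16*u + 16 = (u + 4)*(u^2 - 5*u + 4) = (u - 4)*(u + 4)*(u - 1)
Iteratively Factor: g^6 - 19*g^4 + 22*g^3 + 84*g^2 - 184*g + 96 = (g - 2)*(g^5 + 2*g^4 - 15*g^3 - 8*g^2 + 68*g - 48) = (g - 2)^2*(g^4 + 4*g^3 - 7*g^2 - 22*g + 24) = (g - 2)^2*(g + 4)*(g^3 - 7*g + 6) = (g - 2)^2*(g + 3)*(g + 4)*(g^2 - 3*g + 2) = (g - 2)^2*(g - 1)*(g + 3)*(g + 4)*(g - 2)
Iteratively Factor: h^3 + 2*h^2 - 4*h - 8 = (h + 2)*(h^2 - 4) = (h + 2)^2*(h - 2)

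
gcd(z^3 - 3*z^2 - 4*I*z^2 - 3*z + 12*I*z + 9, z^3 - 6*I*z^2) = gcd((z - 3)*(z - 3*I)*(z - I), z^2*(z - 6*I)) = 1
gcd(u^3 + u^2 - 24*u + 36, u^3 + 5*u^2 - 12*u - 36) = u^2 + 3*u - 18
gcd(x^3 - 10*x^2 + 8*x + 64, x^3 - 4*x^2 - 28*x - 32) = x^2 - 6*x - 16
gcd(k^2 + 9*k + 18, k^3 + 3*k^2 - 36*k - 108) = k^2 + 9*k + 18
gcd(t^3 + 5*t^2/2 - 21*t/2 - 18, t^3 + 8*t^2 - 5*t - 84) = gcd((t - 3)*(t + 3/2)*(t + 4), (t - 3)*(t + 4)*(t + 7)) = t^2 + t - 12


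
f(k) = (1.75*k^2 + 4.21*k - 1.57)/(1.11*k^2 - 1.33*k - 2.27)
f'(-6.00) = -0.11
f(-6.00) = 0.79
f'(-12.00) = -0.03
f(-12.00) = 1.15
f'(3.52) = -2.47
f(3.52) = 5.14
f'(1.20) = -5.27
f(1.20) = -2.65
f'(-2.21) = -0.97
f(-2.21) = -0.38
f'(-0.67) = -15.22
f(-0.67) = 4.09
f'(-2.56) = -0.65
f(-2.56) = -0.10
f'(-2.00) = -1.32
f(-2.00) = -0.62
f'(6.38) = -0.27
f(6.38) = 2.80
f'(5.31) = -0.48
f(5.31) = 3.19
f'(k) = (1.33 - 2.22*k)*(1.75*k^2 + 4.21*k - 1.57)/(1.11*k^2 - 1.33*k - 2.27)^2 + (3.5*k + 4.21)/(1.11*k^2 - 1.33*k - 2.27) = (-7.0006*k^2 - 4.4596*k - 11.6448)/(1.2321*k^4 - 2.9526*k^3 - 3.2705*k^2 + 6.0382*k + 5.1529)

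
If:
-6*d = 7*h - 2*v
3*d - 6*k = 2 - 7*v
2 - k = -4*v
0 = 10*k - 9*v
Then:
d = 94/93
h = -228/217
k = -18/31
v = -20/31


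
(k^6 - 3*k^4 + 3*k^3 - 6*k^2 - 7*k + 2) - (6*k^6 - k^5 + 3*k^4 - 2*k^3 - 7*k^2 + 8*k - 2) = -5*k^6 + k^5 - 6*k^4 + 5*k^3 + k^2 - 15*k + 4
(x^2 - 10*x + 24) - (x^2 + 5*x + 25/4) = 71/4 - 15*x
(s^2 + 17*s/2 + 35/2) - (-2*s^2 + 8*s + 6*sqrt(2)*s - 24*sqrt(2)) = 3*s^2 - 6*sqrt(2)*s + s/2 + 35/2 + 24*sqrt(2)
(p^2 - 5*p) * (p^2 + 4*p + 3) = p^4 - p^3 - 17*p^2 - 15*p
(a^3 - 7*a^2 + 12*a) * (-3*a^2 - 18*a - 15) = -3*a^5 + 3*a^4 + 75*a^3 - 111*a^2 - 180*a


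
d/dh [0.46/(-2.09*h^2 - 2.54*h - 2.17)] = (1.9228*h + 1.1684)/(2.09*h^2 + 2.54*h + 2.17)^2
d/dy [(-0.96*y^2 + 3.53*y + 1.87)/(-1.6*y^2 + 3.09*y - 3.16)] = (2.6816*y^2 + 12.0512*y - 16.9331)/(2.56*y^4 - 9.888*y^3 + 19.6601*y^2 - 19.5288*y + 9.9856)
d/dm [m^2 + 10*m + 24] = 2*m + 10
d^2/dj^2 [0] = 0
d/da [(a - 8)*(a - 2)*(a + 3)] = 3*a^2 - 14*a - 14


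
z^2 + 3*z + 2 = (z + 1)*(z + 2)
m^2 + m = m*(m + 1)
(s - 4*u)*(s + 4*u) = s^2 - 16*u^2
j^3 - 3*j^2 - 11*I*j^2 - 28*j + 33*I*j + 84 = (j - 3)*(j - 7*I)*(j - 4*I)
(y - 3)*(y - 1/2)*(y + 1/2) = y^3 - 3*y^2 - y/4 + 3/4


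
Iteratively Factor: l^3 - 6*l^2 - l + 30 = (l + 2)*(l^2 - 8*l + 15) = (l - 5)*(l + 2)*(l - 3)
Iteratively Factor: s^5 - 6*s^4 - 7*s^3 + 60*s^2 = (s - 5)*(s^4 - s^3 - 12*s^2) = s*(s - 5)*(s^3 - s^2 - 12*s) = s*(s - 5)*(s + 3)*(s^2 - 4*s) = s*(s - 5)*(s - 4)*(s + 3)*(s)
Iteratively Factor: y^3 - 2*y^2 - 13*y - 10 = (y + 1)*(y^2 - 3*y - 10) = (y + 1)*(y + 2)*(y - 5)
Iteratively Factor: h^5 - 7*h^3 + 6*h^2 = (h)*(h^4 - 7*h^2 + 6*h) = h*(h - 2)*(h^3 + 2*h^2 - 3*h) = h*(h - 2)*(h + 3)*(h^2 - h) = h^2*(h - 2)*(h + 3)*(h - 1)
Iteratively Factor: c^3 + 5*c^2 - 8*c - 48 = (c + 4)*(c^2 + c - 12) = (c - 3)*(c + 4)*(c + 4)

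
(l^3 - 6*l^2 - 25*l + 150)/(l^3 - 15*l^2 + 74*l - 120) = (l + 5)/(l - 4)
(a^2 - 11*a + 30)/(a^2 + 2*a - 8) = (a^2 - 11*a + 30)/(a^2 + 2*a - 8)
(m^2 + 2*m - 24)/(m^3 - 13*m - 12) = (m + 6)/(m^2 + 4*m + 3)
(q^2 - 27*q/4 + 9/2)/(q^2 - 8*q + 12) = (q - 3/4)/(q - 2)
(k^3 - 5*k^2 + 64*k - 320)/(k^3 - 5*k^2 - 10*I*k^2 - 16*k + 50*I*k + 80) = (k + 8*I)/(k - 2*I)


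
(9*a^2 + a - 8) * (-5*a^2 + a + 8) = -45*a^4 + 4*a^3 + 113*a^2 - 64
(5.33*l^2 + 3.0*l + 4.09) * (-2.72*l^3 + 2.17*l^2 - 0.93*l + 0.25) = -14.4976*l^5 + 3.4061*l^4 - 9.5717*l^3 + 7.4178*l^2 - 3.0537*l + 1.0225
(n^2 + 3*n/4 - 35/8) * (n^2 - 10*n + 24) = n^4 - 37*n^3/4 + 97*n^2/8 + 247*n/4 - 105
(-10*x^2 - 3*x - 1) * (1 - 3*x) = 30*x^3 - x^2 - 1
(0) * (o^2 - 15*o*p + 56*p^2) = 0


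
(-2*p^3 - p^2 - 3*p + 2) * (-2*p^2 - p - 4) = 4*p^5 + 4*p^4 + 15*p^3 + 3*p^2 + 10*p - 8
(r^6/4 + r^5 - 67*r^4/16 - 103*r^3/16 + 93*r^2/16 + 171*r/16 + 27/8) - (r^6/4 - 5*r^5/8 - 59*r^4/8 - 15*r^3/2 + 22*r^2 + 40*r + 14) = 13*r^5/8 + 51*r^4/16 + 17*r^3/16 - 259*r^2/16 - 469*r/16 - 85/8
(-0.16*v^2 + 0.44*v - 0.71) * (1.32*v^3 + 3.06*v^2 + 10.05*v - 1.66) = -0.2112*v^5 + 0.0911999999999999*v^4 - 1.1988*v^3 + 2.515*v^2 - 7.8659*v + 1.1786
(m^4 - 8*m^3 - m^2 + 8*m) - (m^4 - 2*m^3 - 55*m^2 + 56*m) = -6*m^3 + 54*m^2 - 48*m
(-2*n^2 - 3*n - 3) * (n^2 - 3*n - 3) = -2*n^4 + 3*n^3 + 12*n^2 + 18*n + 9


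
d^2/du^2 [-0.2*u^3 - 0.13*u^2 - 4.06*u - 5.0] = -1.2*u - 0.26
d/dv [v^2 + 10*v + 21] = 2*v + 10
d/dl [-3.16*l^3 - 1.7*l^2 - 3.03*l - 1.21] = -9.48*l^2 - 3.4*l - 3.03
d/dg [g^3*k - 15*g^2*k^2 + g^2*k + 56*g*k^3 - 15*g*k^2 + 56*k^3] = k*(3*g^2 - 30*g*k + 2*g + 56*k^2 - 15*k)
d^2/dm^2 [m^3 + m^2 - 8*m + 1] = 6*m + 2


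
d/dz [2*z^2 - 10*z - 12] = 4*z - 10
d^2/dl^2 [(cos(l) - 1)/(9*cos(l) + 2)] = 11*(9*cos(l)^2 - 2*cos(l) - 18)/(9*cos(l) + 2)^3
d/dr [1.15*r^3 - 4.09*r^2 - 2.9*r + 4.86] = 3.45*r^2 - 8.18*r - 2.9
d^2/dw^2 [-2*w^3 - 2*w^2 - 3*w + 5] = -12*w - 4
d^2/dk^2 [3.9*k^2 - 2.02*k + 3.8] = 7.80000000000000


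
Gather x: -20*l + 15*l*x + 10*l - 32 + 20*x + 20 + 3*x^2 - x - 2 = -10*l + 3*x^2 + x*(15*l + 19) - 14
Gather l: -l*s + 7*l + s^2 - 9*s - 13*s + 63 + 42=l*(7 - s) + s^2 - 22*s + 105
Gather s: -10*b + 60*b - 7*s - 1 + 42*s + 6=50*b + 35*s + 5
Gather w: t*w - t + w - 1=-t + w*(t + 1) - 1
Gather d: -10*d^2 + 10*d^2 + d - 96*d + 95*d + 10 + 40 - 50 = 0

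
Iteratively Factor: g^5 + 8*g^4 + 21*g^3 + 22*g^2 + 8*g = (g)*(g^4 + 8*g^3 + 21*g^2 + 22*g + 8) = g*(g + 4)*(g^3 + 4*g^2 + 5*g + 2) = g*(g + 1)*(g + 4)*(g^2 + 3*g + 2) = g*(g + 1)*(g + 2)*(g + 4)*(g + 1)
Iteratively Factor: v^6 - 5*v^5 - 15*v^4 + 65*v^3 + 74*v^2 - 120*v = (v - 5)*(v^5 - 15*v^3 - 10*v^2 + 24*v) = (v - 5)*(v - 4)*(v^4 + 4*v^3 + v^2 - 6*v) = (v - 5)*(v - 4)*(v - 1)*(v^3 + 5*v^2 + 6*v) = (v - 5)*(v - 4)*(v - 1)*(v + 2)*(v^2 + 3*v) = (v - 5)*(v - 4)*(v - 1)*(v + 2)*(v + 3)*(v)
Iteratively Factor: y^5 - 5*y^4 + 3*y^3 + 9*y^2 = (y)*(y^4 - 5*y^3 + 3*y^2 + 9*y) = y*(y - 3)*(y^3 - 2*y^2 - 3*y) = y*(y - 3)^2*(y^2 + y) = y^2*(y - 3)^2*(y + 1)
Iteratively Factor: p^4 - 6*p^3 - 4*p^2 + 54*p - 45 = (p - 5)*(p^3 - p^2 - 9*p + 9) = (p - 5)*(p - 3)*(p^2 + 2*p - 3) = (p - 5)*(p - 3)*(p - 1)*(p + 3)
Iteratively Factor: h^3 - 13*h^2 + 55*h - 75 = (h - 3)*(h^2 - 10*h + 25) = (h - 5)*(h - 3)*(h - 5)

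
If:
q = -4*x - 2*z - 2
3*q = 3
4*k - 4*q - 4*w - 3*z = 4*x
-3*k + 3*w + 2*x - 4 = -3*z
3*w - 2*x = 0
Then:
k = -2/3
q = 1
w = -13/6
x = -13/4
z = 5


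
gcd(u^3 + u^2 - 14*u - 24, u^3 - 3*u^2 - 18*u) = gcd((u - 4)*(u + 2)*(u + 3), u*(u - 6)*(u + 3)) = u + 3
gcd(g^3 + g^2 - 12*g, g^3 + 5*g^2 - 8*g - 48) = g^2 + g - 12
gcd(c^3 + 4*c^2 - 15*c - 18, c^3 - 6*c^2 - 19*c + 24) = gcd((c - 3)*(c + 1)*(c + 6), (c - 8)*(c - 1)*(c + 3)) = 1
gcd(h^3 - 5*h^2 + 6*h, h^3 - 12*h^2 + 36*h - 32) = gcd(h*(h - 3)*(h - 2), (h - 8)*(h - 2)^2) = h - 2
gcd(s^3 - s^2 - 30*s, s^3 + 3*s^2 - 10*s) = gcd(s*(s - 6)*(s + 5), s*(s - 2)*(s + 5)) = s^2 + 5*s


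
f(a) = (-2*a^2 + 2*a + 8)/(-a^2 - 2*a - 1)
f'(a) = (2 - 4*a)/(-a^2 - 2*a - 1) + (2*a + 2)*(-2*a^2 + 2*a + 8)/(-a^2 - 2*a - 1)^2 = 2*(3*a + 7)/(a^3 + 3*a^2 + 3*a + 1)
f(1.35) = -1.28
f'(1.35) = 1.70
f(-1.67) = 2.04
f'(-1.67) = -13.23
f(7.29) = 1.22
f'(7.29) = 0.10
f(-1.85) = 3.52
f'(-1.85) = -4.72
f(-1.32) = -18.31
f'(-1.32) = -185.55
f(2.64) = 0.05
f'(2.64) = 0.62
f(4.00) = 0.64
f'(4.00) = 0.30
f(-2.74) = 4.13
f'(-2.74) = 0.46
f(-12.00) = 2.51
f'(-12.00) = 0.04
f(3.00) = 0.25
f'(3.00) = 0.50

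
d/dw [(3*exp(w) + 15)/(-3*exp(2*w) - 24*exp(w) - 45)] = exp(w)/(exp(2*w) + 6*exp(w) + 9)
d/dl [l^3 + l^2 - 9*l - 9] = 3*l^2 + 2*l - 9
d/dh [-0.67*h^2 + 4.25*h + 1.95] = 4.25 - 1.34*h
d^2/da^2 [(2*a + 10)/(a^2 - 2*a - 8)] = 4*(3*(-a - 1)*(-a^2 + 2*a + 8) - 4*(a - 1)^2*(a + 5))/(-a^2 + 2*a + 8)^3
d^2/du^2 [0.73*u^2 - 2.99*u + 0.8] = 1.46000000000000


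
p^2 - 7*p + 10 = (p - 5)*(p - 2)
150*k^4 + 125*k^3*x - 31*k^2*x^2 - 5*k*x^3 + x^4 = (-6*k + x)*(-5*k + x)*(k + x)*(5*k + x)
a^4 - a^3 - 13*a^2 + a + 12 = (a - 4)*(a - 1)*(a + 1)*(a + 3)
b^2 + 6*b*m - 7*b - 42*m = (b - 7)*(b + 6*m)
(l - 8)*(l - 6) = l^2 - 14*l + 48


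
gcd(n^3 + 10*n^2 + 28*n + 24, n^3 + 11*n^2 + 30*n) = n + 6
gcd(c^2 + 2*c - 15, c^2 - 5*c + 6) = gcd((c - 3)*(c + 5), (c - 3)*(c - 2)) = c - 3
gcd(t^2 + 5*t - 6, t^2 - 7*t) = 1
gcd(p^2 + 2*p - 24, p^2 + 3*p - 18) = p + 6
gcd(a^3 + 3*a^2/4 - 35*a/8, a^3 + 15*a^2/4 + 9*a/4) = a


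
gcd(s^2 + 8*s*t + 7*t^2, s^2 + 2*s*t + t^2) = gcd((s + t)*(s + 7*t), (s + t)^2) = s + t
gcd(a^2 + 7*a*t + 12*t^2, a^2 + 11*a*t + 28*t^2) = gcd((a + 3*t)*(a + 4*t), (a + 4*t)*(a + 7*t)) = a + 4*t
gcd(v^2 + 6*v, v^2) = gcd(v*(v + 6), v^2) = v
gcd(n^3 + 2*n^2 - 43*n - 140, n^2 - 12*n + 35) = n - 7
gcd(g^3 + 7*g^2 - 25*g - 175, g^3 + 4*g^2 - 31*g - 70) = g^2 + 2*g - 35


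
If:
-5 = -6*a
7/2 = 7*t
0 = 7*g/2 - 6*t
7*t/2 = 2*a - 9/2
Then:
No Solution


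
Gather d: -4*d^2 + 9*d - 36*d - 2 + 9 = -4*d^2 - 27*d + 7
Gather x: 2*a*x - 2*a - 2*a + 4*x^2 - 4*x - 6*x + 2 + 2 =-4*a + 4*x^2 + x*(2*a - 10) + 4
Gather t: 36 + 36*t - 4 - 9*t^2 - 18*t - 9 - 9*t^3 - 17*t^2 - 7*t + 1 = -9*t^3 - 26*t^2 + 11*t + 24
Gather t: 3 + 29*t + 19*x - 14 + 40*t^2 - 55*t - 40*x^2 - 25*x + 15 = 40*t^2 - 26*t - 40*x^2 - 6*x + 4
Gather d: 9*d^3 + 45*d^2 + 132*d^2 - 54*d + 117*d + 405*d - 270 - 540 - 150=9*d^3 + 177*d^2 + 468*d - 960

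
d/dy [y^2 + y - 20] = 2*y + 1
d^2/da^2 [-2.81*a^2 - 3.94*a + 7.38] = -5.62000000000000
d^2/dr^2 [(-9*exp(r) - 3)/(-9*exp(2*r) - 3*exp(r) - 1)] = (729*exp(3*r) + 729*exp(2*r) - 243*exp(r) - 108)*exp(2*r)/(729*exp(6*r) + 729*exp(5*r) + 486*exp(4*r) + 189*exp(3*r) + 54*exp(2*r) + 9*exp(r) + 1)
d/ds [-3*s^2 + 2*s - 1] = 2 - 6*s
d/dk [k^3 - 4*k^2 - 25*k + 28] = 3*k^2 - 8*k - 25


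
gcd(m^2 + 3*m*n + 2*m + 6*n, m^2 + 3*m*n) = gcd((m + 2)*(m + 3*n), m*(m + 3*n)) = m + 3*n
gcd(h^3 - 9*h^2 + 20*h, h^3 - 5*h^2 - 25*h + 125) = h - 5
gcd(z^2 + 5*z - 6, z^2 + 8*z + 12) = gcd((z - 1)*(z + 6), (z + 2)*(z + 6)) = z + 6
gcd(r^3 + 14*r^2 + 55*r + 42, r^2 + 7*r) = r + 7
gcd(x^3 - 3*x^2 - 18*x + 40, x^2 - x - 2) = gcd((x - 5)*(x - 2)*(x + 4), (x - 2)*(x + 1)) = x - 2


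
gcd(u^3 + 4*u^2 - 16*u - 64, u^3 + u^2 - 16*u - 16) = u^2 - 16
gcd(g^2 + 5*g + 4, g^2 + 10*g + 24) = g + 4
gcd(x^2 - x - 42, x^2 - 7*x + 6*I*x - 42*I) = x - 7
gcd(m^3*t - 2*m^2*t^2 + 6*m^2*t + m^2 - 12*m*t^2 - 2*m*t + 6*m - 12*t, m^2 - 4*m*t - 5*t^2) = 1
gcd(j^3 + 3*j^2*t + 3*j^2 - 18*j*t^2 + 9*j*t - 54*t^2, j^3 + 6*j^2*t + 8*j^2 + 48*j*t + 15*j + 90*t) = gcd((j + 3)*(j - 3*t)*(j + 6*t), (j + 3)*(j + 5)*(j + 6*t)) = j^2 + 6*j*t + 3*j + 18*t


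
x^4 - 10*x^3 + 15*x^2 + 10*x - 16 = (x - 8)*(x - 2)*(x - 1)*(x + 1)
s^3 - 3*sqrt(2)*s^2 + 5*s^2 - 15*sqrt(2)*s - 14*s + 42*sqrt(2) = (s - 2)*(s + 7)*(s - 3*sqrt(2))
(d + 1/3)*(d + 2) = d^2 + 7*d/3 + 2/3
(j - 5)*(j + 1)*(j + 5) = j^3 + j^2 - 25*j - 25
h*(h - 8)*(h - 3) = h^3 - 11*h^2 + 24*h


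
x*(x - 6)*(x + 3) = x^3 - 3*x^2 - 18*x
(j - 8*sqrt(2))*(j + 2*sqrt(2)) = j^2 - 6*sqrt(2)*j - 32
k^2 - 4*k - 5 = (k - 5)*(k + 1)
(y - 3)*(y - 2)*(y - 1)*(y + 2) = y^4 - 4*y^3 - y^2 + 16*y - 12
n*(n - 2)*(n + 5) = n^3 + 3*n^2 - 10*n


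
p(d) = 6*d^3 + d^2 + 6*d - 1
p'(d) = 18*d^2 + 2*d + 6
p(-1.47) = -26.72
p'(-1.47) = 41.96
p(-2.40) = -92.58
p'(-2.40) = 104.88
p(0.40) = 1.94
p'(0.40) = 9.68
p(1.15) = 16.35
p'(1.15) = 32.10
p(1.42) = 26.72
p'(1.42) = 45.14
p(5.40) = 1005.34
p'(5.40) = 541.68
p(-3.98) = -387.31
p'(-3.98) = 283.17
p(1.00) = 12.00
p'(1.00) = 26.00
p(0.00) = -1.00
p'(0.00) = 6.00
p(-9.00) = -4348.00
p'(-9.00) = 1446.00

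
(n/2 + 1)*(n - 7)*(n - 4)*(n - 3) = n^4/2 - 6*n^3 + 33*n^2/2 + 19*n - 84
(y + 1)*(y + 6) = y^2 + 7*y + 6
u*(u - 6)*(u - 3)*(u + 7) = u^4 - 2*u^3 - 45*u^2 + 126*u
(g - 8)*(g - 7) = g^2 - 15*g + 56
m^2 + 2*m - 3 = (m - 1)*(m + 3)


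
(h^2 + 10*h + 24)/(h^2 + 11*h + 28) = (h + 6)/(h + 7)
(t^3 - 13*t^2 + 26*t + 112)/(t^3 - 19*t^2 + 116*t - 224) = (t + 2)/(t - 4)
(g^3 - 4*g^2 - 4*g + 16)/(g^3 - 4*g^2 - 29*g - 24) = (-g^3 + 4*g^2 + 4*g - 16)/(-g^3 + 4*g^2 + 29*g + 24)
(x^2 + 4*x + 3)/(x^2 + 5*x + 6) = (x + 1)/(x + 2)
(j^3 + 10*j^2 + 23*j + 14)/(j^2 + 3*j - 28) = (j^2 + 3*j + 2)/(j - 4)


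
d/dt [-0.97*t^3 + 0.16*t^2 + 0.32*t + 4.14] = -2.91*t^2 + 0.32*t + 0.32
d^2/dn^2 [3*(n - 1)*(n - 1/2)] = 6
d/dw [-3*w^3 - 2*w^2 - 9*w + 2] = -9*w^2 - 4*w - 9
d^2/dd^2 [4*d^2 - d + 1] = 8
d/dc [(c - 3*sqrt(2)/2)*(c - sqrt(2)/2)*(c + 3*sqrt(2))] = 3*c^2 + 2*sqrt(2)*c - 21/2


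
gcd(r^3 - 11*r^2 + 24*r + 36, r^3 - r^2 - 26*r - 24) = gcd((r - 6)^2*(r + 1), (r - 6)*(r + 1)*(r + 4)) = r^2 - 5*r - 6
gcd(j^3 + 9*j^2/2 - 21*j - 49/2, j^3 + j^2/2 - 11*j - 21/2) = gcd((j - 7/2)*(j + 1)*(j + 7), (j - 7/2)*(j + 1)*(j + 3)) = j^2 - 5*j/2 - 7/2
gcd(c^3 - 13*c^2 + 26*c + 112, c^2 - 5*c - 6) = 1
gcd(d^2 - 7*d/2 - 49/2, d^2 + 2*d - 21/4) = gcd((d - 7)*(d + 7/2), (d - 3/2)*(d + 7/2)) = d + 7/2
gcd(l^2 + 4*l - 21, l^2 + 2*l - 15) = l - 3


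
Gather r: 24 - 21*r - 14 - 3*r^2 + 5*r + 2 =-3*r^2 - 16*r + 12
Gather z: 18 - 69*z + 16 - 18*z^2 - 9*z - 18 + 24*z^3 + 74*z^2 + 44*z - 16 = 24*z^3 + 56*z^2 - 34*z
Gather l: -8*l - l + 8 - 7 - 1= -9*l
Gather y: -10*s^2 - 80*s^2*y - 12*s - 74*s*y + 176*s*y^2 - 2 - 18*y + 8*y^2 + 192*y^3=-10*s^2 - 12*s + 192*y^3 + y^2*(176*s + 8) + y*(-80*s^2 - 74*s - 18) - 2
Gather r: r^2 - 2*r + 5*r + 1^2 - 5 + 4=r^2 + 3*r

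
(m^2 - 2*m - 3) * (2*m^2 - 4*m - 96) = 2*m^4 - 8*m^3 - 94*m^2 + 204*m + 288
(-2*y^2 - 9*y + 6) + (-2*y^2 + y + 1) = -4*y^2 - 8*y + 7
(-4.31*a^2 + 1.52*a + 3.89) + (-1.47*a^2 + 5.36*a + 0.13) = -5.78*a^2 + 6.88*a + 4.02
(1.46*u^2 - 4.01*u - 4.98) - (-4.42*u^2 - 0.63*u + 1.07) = 5.88*u^2 - 3.38*u - 6.05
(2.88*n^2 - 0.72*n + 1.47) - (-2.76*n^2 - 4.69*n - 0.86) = 5.64*n^2 + 3.97*n + 2.33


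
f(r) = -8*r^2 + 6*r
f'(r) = 6 - 16*r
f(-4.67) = -202.49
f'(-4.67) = 80.72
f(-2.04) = -45.53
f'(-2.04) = 38.64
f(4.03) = -105.75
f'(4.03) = -58.48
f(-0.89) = -11.68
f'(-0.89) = 20.24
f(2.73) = -43.24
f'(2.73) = -37.68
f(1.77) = -14.44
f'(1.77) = -22.32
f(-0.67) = -7.61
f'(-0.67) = 16.72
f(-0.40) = -3.68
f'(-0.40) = 12.40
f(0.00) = 0.00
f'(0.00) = 6.00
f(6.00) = -252.00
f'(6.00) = -90.00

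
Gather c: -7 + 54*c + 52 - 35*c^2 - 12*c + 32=-35*c^2 + 42*c + 77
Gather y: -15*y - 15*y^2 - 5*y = -15*y^2 - 20*y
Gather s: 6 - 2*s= 6 - 2*s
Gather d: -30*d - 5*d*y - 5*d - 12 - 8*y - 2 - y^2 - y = d*(-5*y - 35) - y^2 - 9*y - 14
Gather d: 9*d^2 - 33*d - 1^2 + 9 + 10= 9*d^2 - 33*d + 18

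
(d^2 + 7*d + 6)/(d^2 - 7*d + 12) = (d^2 + 7*d + 6)/(d^2 - 7*d + 12)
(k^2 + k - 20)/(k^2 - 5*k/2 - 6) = 2*(k + 5)/(2*k + 3)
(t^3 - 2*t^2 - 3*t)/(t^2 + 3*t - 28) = t*(t^2 - 2*t - 3)/(t^2 + 3*t - 28)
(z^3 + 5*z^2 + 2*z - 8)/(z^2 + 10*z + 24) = (z^2 + z - 2)/(z + 6)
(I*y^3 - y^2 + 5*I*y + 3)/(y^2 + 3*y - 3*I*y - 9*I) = (I*y^3 - y^2 + 5*I*y + 3)/(y^2 + 3*y*(1 - I) - 9*I)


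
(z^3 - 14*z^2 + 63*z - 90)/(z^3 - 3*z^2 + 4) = (z^3 - 14*z^2 + 63*z - 90)/(z^3 - 3*z^2 + 4)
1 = 1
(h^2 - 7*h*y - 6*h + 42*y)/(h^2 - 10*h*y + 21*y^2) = (6 - h)/(-h + 3*y)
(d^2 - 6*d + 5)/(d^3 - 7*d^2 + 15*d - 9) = (d - 5)/(d^2 - 6*d + 9)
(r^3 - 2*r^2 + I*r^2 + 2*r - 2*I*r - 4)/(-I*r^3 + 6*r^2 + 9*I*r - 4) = (-r^3 + 2*r^2 - I*r^2 - 2*r + 2*I*r + 4)/(I*r^3 - 6*r^2 - 9*I*r + 4)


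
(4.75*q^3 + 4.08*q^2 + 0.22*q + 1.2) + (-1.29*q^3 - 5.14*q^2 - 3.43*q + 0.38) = 3.46*q^3 - 1.06*q^2 - 3.21*q + 1.58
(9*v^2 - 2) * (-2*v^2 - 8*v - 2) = -18*v^4 - 72*v^3 - 14*v^2 + 16*v + 4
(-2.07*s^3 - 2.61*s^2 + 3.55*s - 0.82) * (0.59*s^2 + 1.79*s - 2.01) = -1.2213*s^5 - 5.2452*s^4 + 1.5833*s^3 + 11.1168*s^2 - 8.6033*s + 1.6482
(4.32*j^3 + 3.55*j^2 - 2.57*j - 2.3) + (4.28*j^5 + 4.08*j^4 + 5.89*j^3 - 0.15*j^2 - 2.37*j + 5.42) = 4.28*j^5 + 4.08*j^4 + 10.21*j^3 + 3.4*j^2 - 4.94*j + 3.12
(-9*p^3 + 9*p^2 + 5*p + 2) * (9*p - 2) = -81*p^4 + 99*p^3 + 27*p^2 + 8*p - 4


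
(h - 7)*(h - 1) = h^2 - 8*h + 7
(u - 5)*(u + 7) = u^2 + 2*u - 35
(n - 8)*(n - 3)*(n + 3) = n^3 - 8*n^2 - 9*n + 72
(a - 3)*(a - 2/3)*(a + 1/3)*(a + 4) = a^4 + 2*a^3/3 - 113*a^2/9 + 34*a/9 + 8/3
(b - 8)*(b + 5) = b^2 - 3*b - 40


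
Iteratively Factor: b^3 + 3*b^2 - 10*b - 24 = (b + 4)*(b^2 - b - 6) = (b + 2)*(b + 4)*(b - 3)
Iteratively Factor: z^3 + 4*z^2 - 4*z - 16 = (z + 4)*(z^2 - 4) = (z - 2)*(z + 4)*(z + 2)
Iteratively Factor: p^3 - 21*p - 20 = (p + 4)*(p^2 - 4*p - 5) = (p + 1)*(p + 4)*(p - 5)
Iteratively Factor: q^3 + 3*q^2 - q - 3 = (q - 1)*(q^2 + 4*q + 3) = (q - 1)*(q + 1)*(q + 3)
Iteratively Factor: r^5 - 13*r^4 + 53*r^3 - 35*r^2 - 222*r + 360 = (r - 3)*(r^4 - 10*r^3 + 23*r^2 + 34*r - 120) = (r - 5)*(r - 3)*(r^3 - 5*r^2 - 2*r + 24) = (r - 5)*(r - 3)*(r + 2)*(r^2 - 7*r + 12) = (r - 5)*(r - 3)^2*(r + 2)*(r - 4)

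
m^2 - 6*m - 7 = (m - 7)*(m + 1)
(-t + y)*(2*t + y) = -2*t^2 + t*y + y^2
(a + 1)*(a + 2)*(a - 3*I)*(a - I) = a^4 + 3*a^3 - 4*I*a^3 - a^2 - 12*I*a^2 - 9*a - 8*I*a - 6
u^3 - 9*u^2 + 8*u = u*(u - 8)*(u - 1)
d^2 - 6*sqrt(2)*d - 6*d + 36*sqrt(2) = (d - 6)*(d - 6*sqrt(2))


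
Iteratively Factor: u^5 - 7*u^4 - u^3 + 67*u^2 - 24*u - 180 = (u + 2)*(u^4 - 9*u^3 + 17*u^2 + 33*u - 90) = (u - 3)*(u + 2)*(u^3 - 6*u^2 - u + 30) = (u - 5)*(u - 3)*(u + 2)*(u^2 - u - 6) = (u - 5)*(u - 3)*(u + 2)^2*(u - 3)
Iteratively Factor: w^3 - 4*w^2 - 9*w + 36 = (w - 3)*(w^2 - w - 12) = (w - 4)*(w - 3)*(w + 3)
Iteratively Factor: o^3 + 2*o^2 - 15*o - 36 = (o + 3)*(o^2 - o - 12) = (o - 4)*(o + 3)*(o + 3)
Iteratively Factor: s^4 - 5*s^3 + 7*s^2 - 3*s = (s - 1)*(s^3 - 4*s^2 + 3*s) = (s - 3)*(s - 1)*(s^2 - s) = (s - 3)*(s - 1)^2*(s)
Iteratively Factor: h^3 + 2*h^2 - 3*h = (h + 3)*(h^2 - h) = (h - 1)*(h + 3)*(h)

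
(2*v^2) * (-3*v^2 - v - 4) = -6*v^4 - 2*v^3 - 8*v^2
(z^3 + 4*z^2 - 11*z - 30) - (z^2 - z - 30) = z^3 + 3*z^2 - 10*z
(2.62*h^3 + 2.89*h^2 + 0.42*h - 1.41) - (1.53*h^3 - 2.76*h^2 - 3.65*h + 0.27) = 1.09*h^3 + 5.65*h^2 + 4.07*h - 1.68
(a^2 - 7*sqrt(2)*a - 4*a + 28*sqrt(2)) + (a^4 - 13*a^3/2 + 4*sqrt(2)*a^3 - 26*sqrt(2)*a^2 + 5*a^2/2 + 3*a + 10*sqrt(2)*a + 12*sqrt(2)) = a^4 - 13*a^3/2 + 4*sqrt(2)*a^3 - 26*sqrt(2)*a^2 + 7*a^2/2 - a + 3*sqrt(2)*a + 40*sqrt(2)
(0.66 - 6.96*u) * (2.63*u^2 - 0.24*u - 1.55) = -18.3048*u^3 + 3.4062*u^2 + 10.6296*u - 1.023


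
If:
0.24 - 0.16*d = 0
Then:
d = 1.50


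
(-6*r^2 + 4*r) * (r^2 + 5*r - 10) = -6*r^4 - 26*r^3 + 80*r^2 - 40*r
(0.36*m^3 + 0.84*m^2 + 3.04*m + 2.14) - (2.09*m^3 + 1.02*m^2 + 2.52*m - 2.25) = -1.73*m^3 - 0.18*m^2 + 0.52*m + 4.39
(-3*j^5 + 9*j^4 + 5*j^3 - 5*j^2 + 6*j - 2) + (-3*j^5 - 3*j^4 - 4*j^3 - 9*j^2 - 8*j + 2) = -6*j^5 + 6*j^4 + j^3 - 14*j^2 - 2*j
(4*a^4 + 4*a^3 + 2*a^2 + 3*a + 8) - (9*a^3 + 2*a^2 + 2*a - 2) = 4*a^4 - 5*a^3 + a + 10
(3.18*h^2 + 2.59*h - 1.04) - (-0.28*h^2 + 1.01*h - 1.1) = 3.46*h^2 + 1.58*h + 0.0600000000000001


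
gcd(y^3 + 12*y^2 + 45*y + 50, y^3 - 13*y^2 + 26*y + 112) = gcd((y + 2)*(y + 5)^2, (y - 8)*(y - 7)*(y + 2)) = y + 2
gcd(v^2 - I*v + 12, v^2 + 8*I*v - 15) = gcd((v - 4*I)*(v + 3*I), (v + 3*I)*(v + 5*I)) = v + 3*I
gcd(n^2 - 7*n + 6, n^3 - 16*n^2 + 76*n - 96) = n - 6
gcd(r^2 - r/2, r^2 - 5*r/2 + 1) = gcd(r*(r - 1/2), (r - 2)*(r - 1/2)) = r - 1/2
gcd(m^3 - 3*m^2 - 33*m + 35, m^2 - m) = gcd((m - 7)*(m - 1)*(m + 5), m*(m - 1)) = m - 1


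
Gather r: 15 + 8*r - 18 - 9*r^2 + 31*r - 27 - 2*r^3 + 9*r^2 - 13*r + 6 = -2*r^3 + 26*r - 24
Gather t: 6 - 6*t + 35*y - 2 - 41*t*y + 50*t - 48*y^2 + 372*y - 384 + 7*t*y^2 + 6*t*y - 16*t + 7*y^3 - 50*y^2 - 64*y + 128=t*(7*y^2 - 35*y + 28) + 7*y^3 - 98*y^2 + 343*y - 252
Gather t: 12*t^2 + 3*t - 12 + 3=12*t^2 + 3*t - 9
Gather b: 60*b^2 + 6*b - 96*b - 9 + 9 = 60*b^2 - 90*b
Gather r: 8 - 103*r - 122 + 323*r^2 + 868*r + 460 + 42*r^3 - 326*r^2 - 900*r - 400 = 42*r^3 - 3*r^2 - 135*r - 54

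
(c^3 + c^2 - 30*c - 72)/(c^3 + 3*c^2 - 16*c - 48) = (c - 6)/(c - 4)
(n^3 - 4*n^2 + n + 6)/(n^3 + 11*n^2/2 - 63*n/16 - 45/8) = 16*(n^3 - 4*n^2 + n + 6)/(16*n^3 + 88*n^2 - 63*n - 90)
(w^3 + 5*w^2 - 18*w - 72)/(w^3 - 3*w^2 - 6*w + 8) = (w^2 + 9*w + 18)/(w^2 + w - 2)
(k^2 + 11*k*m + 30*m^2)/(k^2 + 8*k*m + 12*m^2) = (k + 5*m)/(k + 2*m)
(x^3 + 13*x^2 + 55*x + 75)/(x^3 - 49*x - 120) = (x + 5)/(x - 8)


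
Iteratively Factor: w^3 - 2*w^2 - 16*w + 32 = (w - 2)*(w^2 - 16) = (w - 2)*(w + 4)*(w - 4)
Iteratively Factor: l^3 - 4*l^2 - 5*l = (l + 1)*(l^2 - 5*l) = (l - 5)*(l + 1)*(l)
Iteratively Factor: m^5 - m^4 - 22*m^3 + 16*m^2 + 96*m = (m + 4)*(m^4 - 5*m^3 - 2*m^2 + 24*m) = (m - 4)*(m + 4)*(m^3 - m^2 - 6*m) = m*(m - 4)*(m + 4)*(m^2 - m - 6) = m*(m - 4)*(m - 3)*(m + 4)*(m + 2)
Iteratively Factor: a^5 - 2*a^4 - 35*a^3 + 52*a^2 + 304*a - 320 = (a - 5)*(a^4 + 3*a^3 - 20*a^2 - 48*a + 64) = (a - 5)*(a + 4)*(a^3 - a^2 - 16*a + 16) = (a - 5)*(a + 4)^2*(a^2 - 5*a + 4) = (a - 5)*(a - 4)*(a + 4)^2*(a - 1)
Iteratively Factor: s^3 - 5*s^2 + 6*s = (s - 2)*(s^2 - 3*s) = s*(s - 2)*(s - 3)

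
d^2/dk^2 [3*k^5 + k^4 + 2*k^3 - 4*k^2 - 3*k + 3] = 60*k^3 + 12*k^2 + 12*k - 8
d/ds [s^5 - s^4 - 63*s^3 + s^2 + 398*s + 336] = 5*s^4 - 4*s^3 - 189*s^2 + 2*s + 398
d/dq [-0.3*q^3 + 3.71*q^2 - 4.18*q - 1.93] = -0.9*q^2 + 7.42*q - 4.18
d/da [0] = 0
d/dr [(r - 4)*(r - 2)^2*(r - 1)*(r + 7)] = 5*r^4 - 8*r^3 - 105*r^2 + 320*r - 236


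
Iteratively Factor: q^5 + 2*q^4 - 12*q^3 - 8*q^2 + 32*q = (q + 4)*(q^4 - 2*q^3 - 4*q^2 + 8*q) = q*(q + 4)*(q^3 - 2*q^2 - 4*q + 8) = q*(q + 2)*(q + 4)*(q^2 - 4*q + 4) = q*(q - 2)*(q + 2)*(q + 4)*(q - 2)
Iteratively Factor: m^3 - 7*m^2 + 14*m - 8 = (m - 4)*(m^2 - 3*m + 2) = (m - 4)*(m - 2)*(m - 1)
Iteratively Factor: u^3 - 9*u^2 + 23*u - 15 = (u - 3)*(u^2 - 6*u + 5) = (u - 5)*(u - 3)*(u - 1)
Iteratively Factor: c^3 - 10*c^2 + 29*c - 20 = (c - 5)*(c^2 - 5*c + 4) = (c - 5)*(c - 4)*(c - 1)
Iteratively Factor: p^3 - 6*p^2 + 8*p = (p)*(p^2 - 6*p + 8) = p*(p - 2)*(p - 4)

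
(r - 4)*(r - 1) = r^2 - 5*r + 4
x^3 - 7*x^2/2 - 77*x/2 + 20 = (x - 8)*(x - 1/2)*(x + 5)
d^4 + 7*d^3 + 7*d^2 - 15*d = d*(d - 1)*(d + 3)*(d + 5)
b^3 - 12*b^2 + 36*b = b*(b - 6)^2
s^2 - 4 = (s - 2)*(s + 2)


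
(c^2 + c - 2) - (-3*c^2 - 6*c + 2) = 4*c^2 + 7*c - 4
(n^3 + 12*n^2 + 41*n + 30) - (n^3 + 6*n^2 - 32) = 6*n^2 + 41*n + 62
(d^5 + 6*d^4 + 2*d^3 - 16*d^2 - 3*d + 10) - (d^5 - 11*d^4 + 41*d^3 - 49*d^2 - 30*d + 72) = 17*d^4 - 39*d^3 + 33*d^2 + 27*d - 62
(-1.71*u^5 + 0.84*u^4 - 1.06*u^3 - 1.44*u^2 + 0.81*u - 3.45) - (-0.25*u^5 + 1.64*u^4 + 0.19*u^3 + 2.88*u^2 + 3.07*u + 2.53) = -1.46*u^5 - 0.8*u^4 - 1.25*u^3 - 4.32*u^2 - 2.26*u - 5.98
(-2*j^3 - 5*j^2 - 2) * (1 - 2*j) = 4*j^4 + 8*j^3 - 5*j^2 + 4*j - 2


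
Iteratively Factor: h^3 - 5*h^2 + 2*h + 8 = (h - 4)*(h^2 - h - 2) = (h - 4)*(h + 1)*(h - 2)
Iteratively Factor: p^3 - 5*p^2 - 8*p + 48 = (p + 3)*(p^2 - 8*p + 16) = (p - 4)*(p + 3)*(p - 4)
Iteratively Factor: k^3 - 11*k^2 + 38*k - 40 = (k - 2)*(k^2 - 9*k + 20) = (k - 5)*(k - 2)*(k - 4)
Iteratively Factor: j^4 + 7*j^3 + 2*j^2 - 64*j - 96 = (j + 2)*(j^3 + 5*j^2 - 8*j - 48) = (j - 3)*(j + 2)*(j^2 + 8*j + 16) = (j - 3)*(j + 2)*(j + 4)*(j + 4)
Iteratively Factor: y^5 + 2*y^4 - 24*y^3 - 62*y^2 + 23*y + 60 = (y + 1)*(y^4 + y^3 - 25*y^2 - 37*y + 60) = (y + 1)*(y + 3)*(y^3 - 2*y^2 - 19*y + 20) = (y + 1)*(y + 3)*(y + 4)*(y^2 - 6*y + 5) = (y - 5)*(y + 1)*(y + 3)*(y + 4)*(y - 1)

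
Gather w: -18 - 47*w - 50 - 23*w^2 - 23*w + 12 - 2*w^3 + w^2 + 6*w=-2*w^3 - 22*w^2 - 64*w - 56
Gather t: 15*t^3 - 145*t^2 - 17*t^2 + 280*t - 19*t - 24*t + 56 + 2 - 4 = 15*t^3 - 162*t^2 + 237*t + 54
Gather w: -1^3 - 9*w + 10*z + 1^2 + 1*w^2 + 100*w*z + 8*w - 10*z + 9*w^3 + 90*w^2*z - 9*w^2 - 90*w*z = 9*w^3 + w^2*(90*z - 8) + w*(10*z - 1)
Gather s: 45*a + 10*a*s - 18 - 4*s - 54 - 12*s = 45*a + s*(10*a - 16) - 72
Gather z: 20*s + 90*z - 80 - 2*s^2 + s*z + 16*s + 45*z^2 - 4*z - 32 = -2*s^2 + 36*s + 45*z^2 + z*(s + 86) - 112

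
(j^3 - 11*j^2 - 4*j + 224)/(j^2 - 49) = (j^2 - 4*j - 32)/(j + 7)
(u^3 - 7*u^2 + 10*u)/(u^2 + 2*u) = (u^2 - 7*u + 10)/(u + 2)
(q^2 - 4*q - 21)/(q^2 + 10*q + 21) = (q - 7)/(q + 7)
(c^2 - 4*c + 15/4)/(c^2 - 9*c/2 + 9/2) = (c - 5/2)/(c - 3)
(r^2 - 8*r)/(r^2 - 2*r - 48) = r/(r + 6)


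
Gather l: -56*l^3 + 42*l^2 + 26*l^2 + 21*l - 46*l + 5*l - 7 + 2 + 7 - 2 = -56*l^3 + 68*l^2 - 20*l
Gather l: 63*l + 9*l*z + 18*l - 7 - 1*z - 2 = l*(9*z + 81) - z - 9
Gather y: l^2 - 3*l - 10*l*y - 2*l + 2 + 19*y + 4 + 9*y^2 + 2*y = l^2 - 5*l + 9*y^2 + y*(21 - 10*l) + 6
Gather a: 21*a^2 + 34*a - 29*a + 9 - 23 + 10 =21*a^2 + 5*a - 4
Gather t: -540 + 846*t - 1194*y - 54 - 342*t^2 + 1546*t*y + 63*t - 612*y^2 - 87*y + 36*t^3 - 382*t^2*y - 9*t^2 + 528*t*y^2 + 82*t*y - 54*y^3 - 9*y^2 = 36*t^3 + t^2*(-382*y - 351) + t*(528*y^2 + 1628*y + 909) - 54*y^3 - 621*y^2 - 1281*y - 594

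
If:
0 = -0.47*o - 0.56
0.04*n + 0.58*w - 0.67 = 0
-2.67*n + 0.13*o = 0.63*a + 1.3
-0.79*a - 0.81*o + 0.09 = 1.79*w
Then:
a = -1.32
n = -0.23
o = -1.19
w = 1.17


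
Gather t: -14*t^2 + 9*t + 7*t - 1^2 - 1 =-14*t^2 + 16*t - 2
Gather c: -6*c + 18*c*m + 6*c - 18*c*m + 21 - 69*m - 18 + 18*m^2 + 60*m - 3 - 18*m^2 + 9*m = 0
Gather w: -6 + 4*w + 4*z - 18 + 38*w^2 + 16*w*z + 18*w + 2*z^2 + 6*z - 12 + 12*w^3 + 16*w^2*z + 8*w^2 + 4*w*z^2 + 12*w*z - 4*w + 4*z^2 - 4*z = 12*w^3 + w^2*(16*z + 46) + w*(4*z^2 + 28*z + 18) + 6*z^2 + 6*z - 36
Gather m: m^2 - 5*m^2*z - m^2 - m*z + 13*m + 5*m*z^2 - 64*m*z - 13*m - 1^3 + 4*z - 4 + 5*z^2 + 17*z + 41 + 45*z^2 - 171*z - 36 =-5*m^2*z + m*(5*z^2 - 65*z) + 50*z^2 - 150*z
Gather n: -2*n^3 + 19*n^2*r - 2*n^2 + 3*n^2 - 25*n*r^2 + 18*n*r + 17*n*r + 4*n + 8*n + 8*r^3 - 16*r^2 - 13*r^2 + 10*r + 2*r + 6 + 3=-2*n^3 + n^2*(19*r + 1) + n*(-25*r^2 + 35*r + 12) + 8*r^3 - 29*r^2 + 12*r + 9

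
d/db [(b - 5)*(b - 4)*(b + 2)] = 3*b^2 - 14*b + 2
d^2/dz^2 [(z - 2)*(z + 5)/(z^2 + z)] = 4*(z^3 - 15*z^2 - 15*z - 5)/(z^3*(z^3 + 3*z^2 + 3*z + 1))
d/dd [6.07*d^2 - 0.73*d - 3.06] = 12.14*d - 0.73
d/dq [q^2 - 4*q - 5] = 2*q - 4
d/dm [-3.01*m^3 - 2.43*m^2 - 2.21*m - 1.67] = -9.03*m^2 - 4.86*m - 2.21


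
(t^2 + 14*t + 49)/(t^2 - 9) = (t^2 + 14*t + 49)/(t^2 - 9)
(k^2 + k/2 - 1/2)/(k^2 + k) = (k - 1/2)/k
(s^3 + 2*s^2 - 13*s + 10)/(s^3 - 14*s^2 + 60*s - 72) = (s^2 + 4*s - 5)/(s^2 - 12*s + 36)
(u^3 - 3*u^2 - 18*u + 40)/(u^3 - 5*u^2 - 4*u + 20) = (u + 4)/(u + 2)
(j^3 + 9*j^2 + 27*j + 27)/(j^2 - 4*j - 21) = (j^2 + 6*j + 9)/(j - 7)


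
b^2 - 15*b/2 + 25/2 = (b - 5)*(b - 5/2)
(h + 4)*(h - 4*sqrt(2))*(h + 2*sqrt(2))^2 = h^4 + 4*h^3 - 24*h^2 - 96*h - 32*sqrt(2)*h - 128*sqrt(2)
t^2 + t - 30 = (t - 5)*(t + 6)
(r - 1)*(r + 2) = r^2 + r - 2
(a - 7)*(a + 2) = a^2 - 5*a - 14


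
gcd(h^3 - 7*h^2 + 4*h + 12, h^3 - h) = h + 1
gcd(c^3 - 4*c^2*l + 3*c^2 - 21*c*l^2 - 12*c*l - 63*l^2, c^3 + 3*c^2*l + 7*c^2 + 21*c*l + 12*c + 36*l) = c^2 + 3*c*l + 3*c + 9*l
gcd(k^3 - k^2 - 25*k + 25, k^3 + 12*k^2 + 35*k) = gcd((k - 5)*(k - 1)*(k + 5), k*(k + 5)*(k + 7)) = k + 5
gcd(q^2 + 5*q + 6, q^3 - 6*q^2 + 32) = q + 2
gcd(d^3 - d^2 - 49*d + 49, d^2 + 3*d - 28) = d + 7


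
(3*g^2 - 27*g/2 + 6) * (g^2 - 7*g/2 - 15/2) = 3*g^4 - 24*g^3 + 123*g^2/4 + 321*g/4 - 45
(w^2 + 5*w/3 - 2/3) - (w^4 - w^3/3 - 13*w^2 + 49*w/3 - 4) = -w^4 + w^3/3 + 14*w^2 - 44*w/3 + 10/3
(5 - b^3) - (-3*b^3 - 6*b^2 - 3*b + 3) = 2*b^3 + 6*b^2 + 3*b + 2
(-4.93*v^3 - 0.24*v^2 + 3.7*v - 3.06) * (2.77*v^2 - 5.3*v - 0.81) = -13.6561*v^5 + 25.4642*v^4 + 15.5143*v^3 - 27.8918*v^2 + 13.221*v + 2.4786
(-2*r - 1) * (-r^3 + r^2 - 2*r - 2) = 2*r^4 - r^3 + 3*r^2 + 6*r + 2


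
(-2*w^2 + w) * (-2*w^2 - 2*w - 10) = 4*w^4 + 2*w^3 + 18*w^2 - 10*w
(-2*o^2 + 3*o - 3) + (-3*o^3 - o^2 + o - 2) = -3*o^3 - 3*o^2 + 4*o - 5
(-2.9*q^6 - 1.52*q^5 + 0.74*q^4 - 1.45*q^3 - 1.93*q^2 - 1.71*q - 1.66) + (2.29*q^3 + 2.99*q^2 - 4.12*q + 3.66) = -2.9*q^6 - 1.52*q^5 + 0.74*q^4 + 0.84*q^3 + 1.06*q^2 - 5.83*q + 2.0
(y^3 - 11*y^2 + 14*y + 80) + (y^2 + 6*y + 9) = y^3 - 10*y^2 + 20*y + 89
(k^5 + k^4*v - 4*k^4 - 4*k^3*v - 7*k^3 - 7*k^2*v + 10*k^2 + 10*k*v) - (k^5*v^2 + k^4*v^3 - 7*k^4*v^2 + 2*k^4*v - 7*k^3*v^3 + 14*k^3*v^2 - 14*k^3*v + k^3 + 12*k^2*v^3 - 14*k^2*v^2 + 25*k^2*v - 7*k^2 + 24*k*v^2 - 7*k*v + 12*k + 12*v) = -k^5*v^2 + k^5 - k^4*v^3 + 7*k^4*v^2 - k^4*v - 4*k^4 + 7*k^3*v^3 - 14*k^3*v^2 + 10*k^3*v - 8*k^3 - 12*k^2*v^3 + 14*k^2*v^2 - 32*k^2*v + 17*k^2 - 24*k*v^2 + 17*k*v - 12*k - 12*v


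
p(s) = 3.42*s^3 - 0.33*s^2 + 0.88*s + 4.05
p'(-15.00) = 2319.28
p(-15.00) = -11625.90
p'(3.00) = 91.24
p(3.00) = 96.06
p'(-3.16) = 105.42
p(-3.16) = -109.94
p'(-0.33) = 2.22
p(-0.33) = 3.60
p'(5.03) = 257.15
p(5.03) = 435.37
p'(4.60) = 214.95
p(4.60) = 334.00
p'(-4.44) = 206.07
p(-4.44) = -305.71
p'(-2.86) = 86.69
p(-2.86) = -81.17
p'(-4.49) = 210.69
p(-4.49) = -316.13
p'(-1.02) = 12.23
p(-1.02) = -0.82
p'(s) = 10.26*s^2 - 0.66*s + 0.88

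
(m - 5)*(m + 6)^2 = m^3 + 7*m^2 - 24*m - 180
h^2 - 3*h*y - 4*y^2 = (h - 4*y)*(h + y)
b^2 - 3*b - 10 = (b - 5)*(b + 2)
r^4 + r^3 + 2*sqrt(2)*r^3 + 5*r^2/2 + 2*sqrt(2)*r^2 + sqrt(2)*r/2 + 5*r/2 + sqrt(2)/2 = (r + 1)*(r + sqrt(2)/2)^2*(r + sqrt(2))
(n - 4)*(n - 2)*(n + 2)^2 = n^4 - 2*n^3 - 12*n^2 + 8*n + 32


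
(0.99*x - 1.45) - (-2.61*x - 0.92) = 3.6*x - 0.53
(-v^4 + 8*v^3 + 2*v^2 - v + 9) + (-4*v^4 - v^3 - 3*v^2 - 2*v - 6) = -5*v^4 + 7*v^3 - v^2 - 3*v + 3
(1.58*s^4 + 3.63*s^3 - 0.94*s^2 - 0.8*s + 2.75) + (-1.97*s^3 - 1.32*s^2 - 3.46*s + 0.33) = 1.58*s^4 + 1.66*s^3 - 2.26*s^2 - 4.26*s + 3.08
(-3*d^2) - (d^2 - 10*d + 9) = -4*d^2 + 10*d - 9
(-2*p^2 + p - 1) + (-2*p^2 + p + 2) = -4*p^2 + 2*p + 1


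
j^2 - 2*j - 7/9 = (j - 7/3)*(j + 1/3)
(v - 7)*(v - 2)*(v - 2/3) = v^3 - 29*v^2/3 + 20*v - 28/3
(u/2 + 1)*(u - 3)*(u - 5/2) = u^3/2 - 7*u^2/4 - 7*u/4 + 15/2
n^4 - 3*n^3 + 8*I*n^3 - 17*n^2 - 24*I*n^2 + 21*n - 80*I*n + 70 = (n - 5)*(n + 2)*(n + I)*(n + 7*I)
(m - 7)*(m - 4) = m^2 - 11*m + 28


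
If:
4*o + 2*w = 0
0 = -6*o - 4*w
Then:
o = 0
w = 0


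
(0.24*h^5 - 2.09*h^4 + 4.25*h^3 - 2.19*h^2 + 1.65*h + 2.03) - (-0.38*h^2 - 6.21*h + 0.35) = 0.24*h^5 - 2.09*h^4 + 4.25*h^3 - 1.81*h^2 + 7.86*h + 1.68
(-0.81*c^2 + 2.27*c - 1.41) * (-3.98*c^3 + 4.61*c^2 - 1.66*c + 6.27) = 3.2238*c^5 - 12.7687*c^4 + 17.4211*c^3 - 15.347*c^2 + 16.5735*c - 8.8407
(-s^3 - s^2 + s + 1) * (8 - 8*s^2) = 8*s^5 + 8*s^4 - 16*s^3 - 16*s^2 + 8*s + 8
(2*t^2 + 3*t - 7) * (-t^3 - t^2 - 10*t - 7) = -2*t^5 - 5*t^4 - 16*t^3 - 37*t^2 + 49*t + 49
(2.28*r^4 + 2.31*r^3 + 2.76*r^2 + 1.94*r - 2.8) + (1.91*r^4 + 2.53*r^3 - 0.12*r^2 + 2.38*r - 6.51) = 4.19*r^4 + 4.84*r^3 + 2.64*r^2 + 4.32*r - 9.31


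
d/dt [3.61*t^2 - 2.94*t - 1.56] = 7.22*t - 2.94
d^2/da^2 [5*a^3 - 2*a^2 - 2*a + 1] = 30*a - 4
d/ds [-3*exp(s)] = -3*exp(s)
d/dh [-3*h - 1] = -3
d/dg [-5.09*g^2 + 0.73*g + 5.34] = 0.73 - 10.18*g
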